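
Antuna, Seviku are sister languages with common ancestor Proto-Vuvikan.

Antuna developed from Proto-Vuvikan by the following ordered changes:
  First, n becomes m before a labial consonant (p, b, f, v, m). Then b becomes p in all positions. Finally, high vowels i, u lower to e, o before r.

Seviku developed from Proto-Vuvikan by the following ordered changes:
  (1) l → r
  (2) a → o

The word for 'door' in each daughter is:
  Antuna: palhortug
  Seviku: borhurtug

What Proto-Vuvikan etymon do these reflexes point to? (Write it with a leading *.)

*balhurtug

Position 1: Antuna has p, Seviku has b. Seviku preserves b here (none of its changes turn any other segment into b), so the proto-segment is *b.
Position 5: Antuna has o, Seviku has u. Seviku preserves u here (none of its changes turn any other segment into u), so the proto-segment is *u.
Position 2: Antuna has a, Seviku has o. Antuna preserves a here (none of its changes turn any other segment into a), so the proto-segment is *a.
This points to *balhurtug. Verify forward in each daughter:
Antuna: start from *balhurtug.
  rule 1: no change — balhurtug
  rule 2 (unconditioned shift): balhurtug → palhurtug
  rule 3 (pre-rhotic lowering): palhurtug → palhortug
  ⇒ Antuna palhortug
Seviku: *balhurtug
  balhurtug → barhurtug   [unconditioned shift]
  barhurtug → borhurtug   [vowel merger]
  giving Seviku borhurtug.
Only *balhurtug yields all of Antuna palhortug, Seviku borhurtug.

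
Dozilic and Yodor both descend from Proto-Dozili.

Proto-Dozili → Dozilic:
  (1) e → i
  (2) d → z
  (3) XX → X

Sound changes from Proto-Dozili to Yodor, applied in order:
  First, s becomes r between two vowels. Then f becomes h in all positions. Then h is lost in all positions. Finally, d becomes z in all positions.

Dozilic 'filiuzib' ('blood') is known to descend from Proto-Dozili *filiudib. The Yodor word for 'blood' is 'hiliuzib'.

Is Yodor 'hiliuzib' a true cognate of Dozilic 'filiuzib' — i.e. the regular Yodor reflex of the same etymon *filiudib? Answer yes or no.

no

Derive the expected Yodor reflex of *filiudib:
Yodor: *filiudib > hiliudib > iliudib > iliuzib  (by unconditioned shift, h-loss, unconditioned shift)
The regular Yodor reflex would be 'iliuzib', but the attested form is 'hiliuzib'. The correspondence is irregular, so they are not cognates (the Yodor form has a different source).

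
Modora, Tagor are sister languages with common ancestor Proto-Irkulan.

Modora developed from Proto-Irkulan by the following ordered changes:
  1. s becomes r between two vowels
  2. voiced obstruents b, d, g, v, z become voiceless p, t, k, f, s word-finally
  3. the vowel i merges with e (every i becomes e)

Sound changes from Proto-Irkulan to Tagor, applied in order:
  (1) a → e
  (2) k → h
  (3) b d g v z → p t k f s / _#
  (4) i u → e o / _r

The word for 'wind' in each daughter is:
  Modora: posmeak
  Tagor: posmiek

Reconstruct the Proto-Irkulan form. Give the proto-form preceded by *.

*posmiag

Position 5: Modora has e, Tagor has i. Tagor preserves i here (none of its changes turn any other segment into i), so the proto-segment is *i.
Position 6: Modora has a, Tagor has e. Modora preserves a here (none of its changes turn any other segment into a), so the proto-segment is *a.
Continuing position by position gives *posmiag; check it forward:
Modora: start from *posmiag.
  rule 1: no change — posmiag
  rule 2 (final devoicing): posmiag → posmiak
  rule 3 (vowel merger): posmiak → posmeak
  ⇒ Modora posmeak
Tagor: *posmiag > posmieg > posmiek  (by vowel merger, final devoicing)
No other proto-form is consistent with every reflex, so the reconstruction is *posmiag.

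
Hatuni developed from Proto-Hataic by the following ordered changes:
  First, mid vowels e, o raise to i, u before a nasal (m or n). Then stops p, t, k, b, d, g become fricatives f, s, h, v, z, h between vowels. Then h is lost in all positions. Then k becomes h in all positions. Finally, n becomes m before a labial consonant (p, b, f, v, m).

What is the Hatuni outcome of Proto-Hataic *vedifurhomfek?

vezifurumfeh

Hatuni: *vedifurhomfek
  vedifurhomfek → vedifurhumfek   [pre-nasal raising]
  vedifurhumfek → vezifurhumfek   [intervocalic lenition]
  vezifurhumfek → vezifurumfek   [h-loss]
  vezifurumfek → vezifurumfeh   [unconditioned shift]
  vezifurumfeh (rule 5 does not apply)
  giving Hatuni vezifurumfeh.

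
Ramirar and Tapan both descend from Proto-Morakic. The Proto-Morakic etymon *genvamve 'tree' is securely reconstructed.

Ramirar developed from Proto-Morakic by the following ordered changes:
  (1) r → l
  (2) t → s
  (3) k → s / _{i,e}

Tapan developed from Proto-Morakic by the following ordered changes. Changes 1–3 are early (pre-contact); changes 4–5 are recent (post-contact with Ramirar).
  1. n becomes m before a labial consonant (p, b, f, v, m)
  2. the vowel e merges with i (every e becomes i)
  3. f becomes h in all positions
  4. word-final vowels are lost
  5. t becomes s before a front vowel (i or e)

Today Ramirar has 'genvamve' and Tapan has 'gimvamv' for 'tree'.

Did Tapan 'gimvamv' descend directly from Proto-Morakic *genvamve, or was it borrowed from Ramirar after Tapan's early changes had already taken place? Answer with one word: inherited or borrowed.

inherited

If inherited, *genvamve would pass through all of Tapan's changes:
Tapan: *genvamve > gemvamve > gimvamvi > gimvamv  (by nasal place assimilation, vowel merger, apocope)
If borrowed from Ramirar 'genvamve' after the early changes, it would undergo only the recent ones:
  rule 4 (apocope): genvamve → genvamv
  rule 5 (palatalisation): no change (genvamv)
  ⇒ as a loan: genvamv
Tapan 'gimvamv' matches the inherited outcome exactly, so it is an inherited cognate, not a loan.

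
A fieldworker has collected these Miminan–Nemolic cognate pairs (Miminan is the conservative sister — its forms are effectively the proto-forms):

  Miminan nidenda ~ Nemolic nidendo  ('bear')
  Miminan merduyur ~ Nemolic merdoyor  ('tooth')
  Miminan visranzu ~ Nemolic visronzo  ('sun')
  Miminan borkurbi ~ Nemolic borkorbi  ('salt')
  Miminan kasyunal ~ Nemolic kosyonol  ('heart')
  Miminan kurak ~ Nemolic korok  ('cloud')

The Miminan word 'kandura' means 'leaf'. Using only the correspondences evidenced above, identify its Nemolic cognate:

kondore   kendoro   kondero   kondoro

visranzu ~ visronzo — Miminan a corresponds to Nemolic o after a consonant, before a nasal.
merduyur ~ merdoyor, borkurbi ~ borkorbi — Miminan u corresponds to Nemolic o after a consonant, before r.
nidenda ~ nidendo — Miminan a corresponds to Nemolic o word-finally.
Applying these to Miminan 'kandura':
  kandura → kondura   (a→o after a consonant, before a nasal)
  kondura → kondora   (u→o after a consonant, before r)
  kondora → kondoro   (a→o word-finally)
So the Nemolic cognate is 'kondoro'.

kondoro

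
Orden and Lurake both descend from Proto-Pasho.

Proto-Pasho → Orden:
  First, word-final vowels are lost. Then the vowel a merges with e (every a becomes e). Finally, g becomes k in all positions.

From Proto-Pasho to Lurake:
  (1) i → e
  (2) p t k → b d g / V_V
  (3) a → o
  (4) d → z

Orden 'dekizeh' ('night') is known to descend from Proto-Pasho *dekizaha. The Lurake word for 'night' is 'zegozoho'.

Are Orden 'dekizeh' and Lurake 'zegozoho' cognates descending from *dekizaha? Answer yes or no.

no

Derive the expected Lurake reflex of *dekizaha:
Lurake: *dekizaha > dekezaha > degezaha > degezoho > zegezoho  (by vowel merger, intervocalic voicing, vowel merger, unconditioned shift)
The regular Lurake reflex would be 'zegezoho', but the attested form is 'zegozoho'. The correspondence is irregular, so they are not cognates (the Lurake form has a different source).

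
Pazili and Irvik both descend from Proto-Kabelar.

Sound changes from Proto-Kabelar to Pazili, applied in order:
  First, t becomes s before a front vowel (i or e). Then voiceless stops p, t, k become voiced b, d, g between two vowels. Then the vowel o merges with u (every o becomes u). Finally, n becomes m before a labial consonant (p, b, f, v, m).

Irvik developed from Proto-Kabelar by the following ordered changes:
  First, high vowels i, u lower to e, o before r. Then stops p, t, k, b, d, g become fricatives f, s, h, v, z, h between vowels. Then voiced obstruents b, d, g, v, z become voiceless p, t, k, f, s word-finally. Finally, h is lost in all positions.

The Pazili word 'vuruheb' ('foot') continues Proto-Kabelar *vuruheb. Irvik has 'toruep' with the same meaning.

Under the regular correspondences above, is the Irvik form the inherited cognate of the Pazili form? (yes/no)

Derive the expected Irvik reflex of *vuruheb:
Irvik: *vuruheb
  vuruheb → voruheb   [pre-rhotic lowering]
  voruheb (rule 2 does not apply)
  voruheb → voruhep   [final devoicing]
  voruhep → voruep   [h-loss]
  giving Irvik voruep.
The regular Irvik reflex would be 'voruep', but the attested form is 'toruep'. The correspondence is irregular, so they are not cognates (the Irvik form has a different source).

no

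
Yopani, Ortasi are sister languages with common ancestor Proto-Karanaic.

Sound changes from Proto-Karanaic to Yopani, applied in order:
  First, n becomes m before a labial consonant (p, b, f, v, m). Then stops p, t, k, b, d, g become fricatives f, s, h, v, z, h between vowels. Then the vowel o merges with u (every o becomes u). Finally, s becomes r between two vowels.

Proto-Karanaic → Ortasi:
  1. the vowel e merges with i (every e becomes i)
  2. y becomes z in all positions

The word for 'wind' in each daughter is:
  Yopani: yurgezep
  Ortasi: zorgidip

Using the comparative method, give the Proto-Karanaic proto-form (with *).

Position 6: Yopani has z, Ortasi has d. Ortasi preserves d here (none of its changes turn any other segment into d), so the proto-segment is *d.
Position 1: Yopani has y, Ortasi has z. Yopani preserves y here (none of its changes turn any other segment into y), so the proto-segment is *y.
This points to *yorgedep. Verify forward in each daughter:
Yopani: start from *yorgedep.
  rule 1: no change — yorgedep
  rule 2 (intervocalic lenition): yorgedep → yorgezep
  rule 3 (vowel merger): yorgezep → yurgezep
  rule 4: no change — yurgezep
  ⇒ Yopani yurgezep
Ortasi: start from *yorgedep.
  rule 1 (vowel merger): yorgedep → yorgidip
  rule 2 (unconditioned shift): yorgidip → zorgidip
  ⇒ Ortasi zorgidip
*yorgedep is the unique common source.

*yorgedep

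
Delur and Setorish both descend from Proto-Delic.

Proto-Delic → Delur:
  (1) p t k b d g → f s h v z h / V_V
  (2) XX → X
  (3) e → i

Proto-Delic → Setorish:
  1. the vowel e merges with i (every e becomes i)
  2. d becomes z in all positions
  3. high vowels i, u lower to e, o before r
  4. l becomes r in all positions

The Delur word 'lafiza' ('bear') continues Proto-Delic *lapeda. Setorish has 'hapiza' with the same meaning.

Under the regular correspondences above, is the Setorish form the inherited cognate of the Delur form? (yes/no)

Derive the expected Setorish reflex of *lapeda:
Setorish: start from *lapeda.
  rule 1 (vowel merger): lapeda → lapida
  rule 2 (unconditioned shift): lapida → lapiza
  rule 3: no change — lapiza
  rule 4 (unconditioned shift): lapiza → rapiza
  ⇒ Setorish rapiza
The regular Setorish reflex would be 'rapiza', but the attested form is 'hapiza'. The correspondence is irregular, so they are not cognates (the Setorish form has a different source).

no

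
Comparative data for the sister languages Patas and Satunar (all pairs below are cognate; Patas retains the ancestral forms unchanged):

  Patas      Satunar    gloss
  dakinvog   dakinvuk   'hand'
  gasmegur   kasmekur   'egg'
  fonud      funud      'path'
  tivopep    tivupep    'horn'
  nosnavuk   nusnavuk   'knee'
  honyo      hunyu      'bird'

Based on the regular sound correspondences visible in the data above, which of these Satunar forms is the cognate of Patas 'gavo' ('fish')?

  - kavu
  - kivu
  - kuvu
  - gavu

gasmegur ~ kasmekur — Patas g corresponds to Satunar k word-initially before a back vowel.
honyo ~ hunyu — Patas o corresponds to Satunar u word-finally.
Applying these to Patas 'gavo':
  gavo → kavo   (g→k word-initially before a back vowel)
  kavo → kavu   (o→u word-finally)
So the Satunar cognate is 'kavu'.

kavu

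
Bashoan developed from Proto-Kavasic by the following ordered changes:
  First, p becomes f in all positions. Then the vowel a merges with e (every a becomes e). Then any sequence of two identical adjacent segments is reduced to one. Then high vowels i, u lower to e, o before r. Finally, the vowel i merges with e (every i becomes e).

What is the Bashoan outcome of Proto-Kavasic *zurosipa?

zorosefe

Bashoan: *zurosipa
  zurosipa → zurosifa   [unconditioned shift]
  zurosifa → zurosife   [vowel merger]
  zurosife (rule 3 does not apply)
  zurosife → zorosife   [pre-rhotic lowering]
  zorosife → zorosefe   [vowel merger]
  giving Bashoan zorosefe.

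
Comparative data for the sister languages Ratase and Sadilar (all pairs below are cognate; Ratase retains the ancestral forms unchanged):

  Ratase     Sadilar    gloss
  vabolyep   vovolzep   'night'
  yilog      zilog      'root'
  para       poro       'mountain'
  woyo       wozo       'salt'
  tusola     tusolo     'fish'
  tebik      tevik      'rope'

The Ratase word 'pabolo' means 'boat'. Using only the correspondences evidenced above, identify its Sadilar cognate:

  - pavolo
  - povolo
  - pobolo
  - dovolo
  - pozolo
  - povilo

povolo

vabolyep ~ vovolzep — Ratase a corresponds to Sadilar o after a consonant, before a labial obstruent.
vabolyep ~ vovolzep — Ratase b corresponds to Sadilar v between vowels (before a back vowel).
Applying these to Ratase 'pabolo':
  pabolo → pobolo   (a→o after a consonant, before a labial obstruent)
  pobolo → povolo   (b→v between vowels (before a back vowel))
So the Sadilar cognate is 'povolo'.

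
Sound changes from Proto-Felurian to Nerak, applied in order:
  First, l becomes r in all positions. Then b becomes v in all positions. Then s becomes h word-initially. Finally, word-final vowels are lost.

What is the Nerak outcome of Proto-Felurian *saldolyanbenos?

hardoryanvenos

Nerak: *saldolyanbenos > sardoryanbenos > sardoryanvenos > hardoryanvenos  (by unconditioned shift, unconditioned shift, debuccalisation)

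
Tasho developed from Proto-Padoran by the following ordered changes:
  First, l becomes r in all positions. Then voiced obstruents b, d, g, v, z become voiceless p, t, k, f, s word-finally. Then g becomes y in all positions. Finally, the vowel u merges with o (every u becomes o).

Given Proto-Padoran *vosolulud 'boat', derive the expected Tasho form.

Tasho: *vosolulud
  vosolulud → vosorurud   [unconditioned shift]
  vosorurud → vosorurut   [final devoicing]
  vosorurut (rule 3 does not apply)
  vosorurut → vosororot   [vowel merger]
  giving Tasho vosororot.

vosororot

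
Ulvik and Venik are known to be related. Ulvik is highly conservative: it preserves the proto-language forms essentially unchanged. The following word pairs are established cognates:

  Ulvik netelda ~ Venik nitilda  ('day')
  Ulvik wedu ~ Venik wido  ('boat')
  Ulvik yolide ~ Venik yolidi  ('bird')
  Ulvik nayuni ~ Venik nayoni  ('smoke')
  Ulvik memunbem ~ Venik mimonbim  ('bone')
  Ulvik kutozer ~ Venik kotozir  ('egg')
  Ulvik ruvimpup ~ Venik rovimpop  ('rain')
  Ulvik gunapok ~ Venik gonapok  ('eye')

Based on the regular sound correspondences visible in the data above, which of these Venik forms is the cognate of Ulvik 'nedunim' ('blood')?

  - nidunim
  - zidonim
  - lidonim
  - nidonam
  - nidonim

netelda ~ nitilda, wedu ~ wido — Ulvik e corresponds to Venik i after a consonant, before a consonant other than r, m, n, p, b, f, v.
nayuni ~ nayoni, memunbem ~ mimonbim — Ulvik u corresponds to Venik o after a consonant, before a nasal.
Applying these to Ulvik 'nedunim':
  nedunim → nidunim   (e→i after a consonant, before a consonant other than r, m, n, p, b, f, v)
  nidunim → nidonim   (u→o after a consonant, before a nasal)
So the Venik cognate is 'nidonim'.

nidonim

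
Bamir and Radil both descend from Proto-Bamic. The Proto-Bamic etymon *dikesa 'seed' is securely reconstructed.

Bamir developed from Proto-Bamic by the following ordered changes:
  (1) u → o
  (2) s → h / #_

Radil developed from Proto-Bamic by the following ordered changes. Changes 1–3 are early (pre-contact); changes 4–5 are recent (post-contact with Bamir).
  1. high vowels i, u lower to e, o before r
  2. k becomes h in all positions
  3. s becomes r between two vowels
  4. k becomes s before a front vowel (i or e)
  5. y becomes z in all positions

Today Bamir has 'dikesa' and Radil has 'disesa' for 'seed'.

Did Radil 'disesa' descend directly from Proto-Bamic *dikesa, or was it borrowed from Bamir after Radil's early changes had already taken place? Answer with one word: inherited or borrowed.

If inherited, *dikesa would pass through all of Radil's changes:
Radil: *dikesa > dihesa > dihera  (by unconditioned shift, rhotacism)
If borrowed from Bamir 'dikesa' after the early changes, it would undergo only the recent ones:
  rule 4 (palatalisation): dikesa → disesa
  rule 5 (unconditioned shift): no change (disesa)
  ⇒ as a loan: disesa
Radil 'disesa' matches the loan outcome 'disesa', not the inherited 'dihera' — it skipped the early Radil changes, so it was borrowed from Bamir.

borrowed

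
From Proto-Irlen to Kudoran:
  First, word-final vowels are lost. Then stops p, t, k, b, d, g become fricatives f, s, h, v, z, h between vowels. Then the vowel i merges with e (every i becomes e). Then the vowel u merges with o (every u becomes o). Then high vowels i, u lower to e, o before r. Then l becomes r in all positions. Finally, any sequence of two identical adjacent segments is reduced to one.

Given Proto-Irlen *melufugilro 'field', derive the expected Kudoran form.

Kudoran: start from *melufugilro.
  rule 1 (apocope): melufugilro → melufugilr
  rule 2 (intervocalic lenition): melufugilr → melufuhilr
  rule 3 (vowel merger): melufuhilr → melufuhelr
  rule 4 (vowel merger): melufuhelr → melofohelr
  rule 5: no change — melofohelr
  rule 6 (unconditioned shift): melofohelr → merofoherr
  rule 7 (degemination): merofoherr → merofoher
  ⇒ Kudoran merofoher

merofoher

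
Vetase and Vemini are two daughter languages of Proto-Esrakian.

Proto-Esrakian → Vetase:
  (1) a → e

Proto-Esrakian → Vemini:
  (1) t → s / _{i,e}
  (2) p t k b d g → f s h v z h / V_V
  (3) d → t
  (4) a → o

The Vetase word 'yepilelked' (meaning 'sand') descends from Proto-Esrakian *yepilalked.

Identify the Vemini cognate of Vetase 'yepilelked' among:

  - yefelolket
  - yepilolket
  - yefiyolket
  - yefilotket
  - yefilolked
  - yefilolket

Vemini: start from *yepilalked.
  rule 1: no change — yepilalked
  rule 2 (intervocalic lenition): yepilalked → yefilalked
  rule 3 (unconditioned shift): yefilalked → yefilalket
  rule 4 (vowel merger): yefilalket → yefilolket
  ⇒ Vemini yefilolket
Among the options, 'yefilolket' alone shows every Vemini change applied in order.

yefilolket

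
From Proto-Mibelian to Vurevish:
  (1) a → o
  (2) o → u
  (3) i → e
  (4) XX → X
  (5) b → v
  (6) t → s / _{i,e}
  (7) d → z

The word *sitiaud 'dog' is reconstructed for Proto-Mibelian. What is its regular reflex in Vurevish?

Vurevish: *sitiaud
  sitiaud → sitioud   [vowel merger]
  sitioud → sitiuud   [vowel merger]
  sitiuud → seteuud   [vowel merger]
  seteuud → seteud   [degemination]
  seteud (rule 5 does not apply)
  seteud → seseud   [palatalisation]
  seseud → seseuz   [unconditioned shift]
  giving Vurevish seseuz.

seseuz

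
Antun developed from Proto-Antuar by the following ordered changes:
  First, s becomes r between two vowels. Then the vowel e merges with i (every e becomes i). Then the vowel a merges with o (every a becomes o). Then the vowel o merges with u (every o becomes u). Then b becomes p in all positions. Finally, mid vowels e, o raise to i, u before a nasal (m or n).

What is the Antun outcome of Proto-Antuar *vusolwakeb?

vurulwukip

Antun: start from *vusolwakeb.
  rule 1 (rhotacism): vusolwakeb → vurolwakeb
  rule 2 (vowel merger): vurolwakeb → vurolwakib
  rule 3 (vowel merger): vurolwakib → vurolwokib
  rule 4 (vowel merger): vurolwokib → vurulwukib
  rule 5 (unconditioned shift): vurulwukib → vurulwukip
  rule 6: no change — vurulwukip
  ⇒ Antun vurulwukip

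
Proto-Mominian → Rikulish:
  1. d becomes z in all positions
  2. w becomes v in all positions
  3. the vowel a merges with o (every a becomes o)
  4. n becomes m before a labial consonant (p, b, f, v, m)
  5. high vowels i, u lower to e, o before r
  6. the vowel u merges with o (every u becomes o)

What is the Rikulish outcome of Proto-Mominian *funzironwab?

fonzeromvob

Rikulish: start from *funzironwab.
  rule 1: no change — funzironwab
  rule 2 (unconditioned shift): funzironwab → funzironvab
  rule 3 (vowel merger): funzironvab → funzironvob
  rule 4 (nasal place assimilation): funzironvob → funziromvob
  rule 5 (pre-rhotic lowering): funziromvob → funzeromvob
  rule 6 (vowel merger): funzeromvob → fonzeromvob
  ⇒ Rikulish fonzeromvob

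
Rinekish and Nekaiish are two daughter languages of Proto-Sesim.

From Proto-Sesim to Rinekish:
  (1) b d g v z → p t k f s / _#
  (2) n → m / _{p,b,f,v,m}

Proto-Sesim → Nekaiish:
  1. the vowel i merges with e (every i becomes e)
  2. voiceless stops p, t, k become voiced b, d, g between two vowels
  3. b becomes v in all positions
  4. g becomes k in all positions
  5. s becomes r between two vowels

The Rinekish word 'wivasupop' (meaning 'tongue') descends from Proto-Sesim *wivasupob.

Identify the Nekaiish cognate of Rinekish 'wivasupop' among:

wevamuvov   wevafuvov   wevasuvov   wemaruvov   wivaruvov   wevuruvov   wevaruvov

Nekaiish: *wivasupob
  wivasupob → wevasupob   [vowel merger]
  wevasupob → wevasubob   [intervocalic voicing]
  wevasubob → wevasuvov   [unconditioned shift]
  wevasuvov (rule 4 does not apply)
  wevasuvov → wevaruvov   [rhotacism]
  giving Nekaiish wevaruvov.

wevaruvov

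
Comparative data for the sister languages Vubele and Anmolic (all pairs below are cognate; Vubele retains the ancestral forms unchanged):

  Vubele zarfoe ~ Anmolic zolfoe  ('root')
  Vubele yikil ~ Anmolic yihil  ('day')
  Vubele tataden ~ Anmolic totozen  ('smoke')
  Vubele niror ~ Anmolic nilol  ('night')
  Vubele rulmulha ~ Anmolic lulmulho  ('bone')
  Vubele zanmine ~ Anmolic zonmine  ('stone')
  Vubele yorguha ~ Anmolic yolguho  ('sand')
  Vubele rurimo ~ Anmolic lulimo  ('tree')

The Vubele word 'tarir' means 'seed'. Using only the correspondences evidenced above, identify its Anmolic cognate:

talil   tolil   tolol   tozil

zarfoe ~ zolfoe — Vubele a corresponds to Anmolic o after a consonant, before r.
rurimo ~ lulimo — Vubele r corresponds to Anmolic l between vowels (before a front vowel).
niror ~ nilol — Vubele r corresponds to Anmolic l word-finally.
Applying these to Vubele 'tarir':
  tarir → torir   (a→o after a consonant, before r)
  torir → tolir   (r→l between vowels (before a front vowel))
  tolir → tolil   (r→l word-finally)
So the Anmolic cognate is 'tolil'.

tolil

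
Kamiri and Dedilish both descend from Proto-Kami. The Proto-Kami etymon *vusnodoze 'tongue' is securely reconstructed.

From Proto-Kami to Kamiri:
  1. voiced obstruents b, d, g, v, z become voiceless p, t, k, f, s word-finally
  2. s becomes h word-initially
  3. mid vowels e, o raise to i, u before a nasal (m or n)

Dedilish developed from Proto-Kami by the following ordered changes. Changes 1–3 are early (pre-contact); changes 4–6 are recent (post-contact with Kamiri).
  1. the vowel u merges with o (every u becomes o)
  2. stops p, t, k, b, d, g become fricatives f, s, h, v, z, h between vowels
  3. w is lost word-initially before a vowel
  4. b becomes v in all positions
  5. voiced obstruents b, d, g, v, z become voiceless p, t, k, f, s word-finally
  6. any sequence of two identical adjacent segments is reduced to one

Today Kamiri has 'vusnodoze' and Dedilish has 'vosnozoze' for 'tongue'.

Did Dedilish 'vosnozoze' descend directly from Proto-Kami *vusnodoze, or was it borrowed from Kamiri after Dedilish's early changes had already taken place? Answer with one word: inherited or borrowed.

inherited

If inherited, *vusnodoze would pass through all of Dedilish's changes:
Dedilish: *vusnodoze > vosnodoze > vosnozoze  (by vowel merger, intervocalic lenition)
If borrowed from Kamiri 'vusnodoze' after the early changes, it would undergo only the recent ones:
  rule 4 (unconditioned shift): no change (vusnodoze)
  rule 5 (final devoicing): no change (vusnodoze)
  rule 6 (degemination): no change (vusnodoze)
  ⇒ as a loan: vusnodoze
Dedilish 'vosnozoze' matches the inherited outcome exactly, so it is an inherited cognate, not a loan.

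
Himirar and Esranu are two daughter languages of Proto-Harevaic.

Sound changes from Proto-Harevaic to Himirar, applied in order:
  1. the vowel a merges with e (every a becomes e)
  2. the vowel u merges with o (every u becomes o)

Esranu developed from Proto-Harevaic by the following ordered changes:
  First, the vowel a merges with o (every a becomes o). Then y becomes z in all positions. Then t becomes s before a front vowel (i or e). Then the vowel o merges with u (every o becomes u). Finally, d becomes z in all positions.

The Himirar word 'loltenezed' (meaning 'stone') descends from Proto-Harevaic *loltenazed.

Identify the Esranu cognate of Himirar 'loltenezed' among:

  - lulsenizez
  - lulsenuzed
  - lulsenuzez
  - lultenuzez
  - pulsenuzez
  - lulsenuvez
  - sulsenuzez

Esranu: start from *loltenazed.
  rule 1 (vowel merger): loltenazed → loltenozed
  rule 2: no change — loltenozed
  rule 3 (palatalisation): loltenozed → lolsenozed
  rule 4 (vowel merger): lolsenozed → lulsenuzed
  rule 5 (unconditioned shift): lulsenuzed → lulsenuzez
  ⇒ Esranu lulsenuzez
Among the options, 'lulsenuzez' alone shows every Esranu change applied in order.

lulsenuzez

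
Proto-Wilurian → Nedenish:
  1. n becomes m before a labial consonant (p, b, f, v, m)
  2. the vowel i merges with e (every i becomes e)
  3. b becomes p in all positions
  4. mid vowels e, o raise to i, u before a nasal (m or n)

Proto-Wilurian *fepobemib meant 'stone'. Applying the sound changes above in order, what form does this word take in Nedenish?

Nedenish: *fepobemib > fepobemeb > fepopemep > fepopimep  (by vowel merger, unconditioned shift, pre-nasal raising)

fepopimep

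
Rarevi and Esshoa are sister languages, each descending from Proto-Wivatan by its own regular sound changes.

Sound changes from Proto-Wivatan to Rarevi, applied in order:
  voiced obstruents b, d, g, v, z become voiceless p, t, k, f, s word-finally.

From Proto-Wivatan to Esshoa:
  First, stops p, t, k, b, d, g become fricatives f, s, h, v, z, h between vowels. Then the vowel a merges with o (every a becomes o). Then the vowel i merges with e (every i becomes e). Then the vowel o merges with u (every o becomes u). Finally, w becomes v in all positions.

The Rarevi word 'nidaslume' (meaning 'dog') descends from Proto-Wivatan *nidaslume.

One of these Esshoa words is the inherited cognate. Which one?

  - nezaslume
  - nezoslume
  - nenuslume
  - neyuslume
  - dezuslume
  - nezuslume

nezuslume

Esshoa: *nidaslume > nizaslume > nizoslume > nezoslume > nezuslume  (by intervocalic lenition, vowel merger, vowel merger, vowel merger)
Only 'nezuslume' matches the regular Esshoa development of *nidaslume.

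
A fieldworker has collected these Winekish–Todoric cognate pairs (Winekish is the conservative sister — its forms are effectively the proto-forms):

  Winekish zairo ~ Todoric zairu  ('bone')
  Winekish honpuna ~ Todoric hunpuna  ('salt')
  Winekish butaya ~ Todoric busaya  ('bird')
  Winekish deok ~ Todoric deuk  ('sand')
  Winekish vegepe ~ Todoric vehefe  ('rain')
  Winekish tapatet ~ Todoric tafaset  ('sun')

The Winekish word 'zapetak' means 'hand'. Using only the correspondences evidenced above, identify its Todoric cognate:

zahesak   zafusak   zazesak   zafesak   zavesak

vegepe ~ vehefe — Winekish p corresponds to Todoric f between vowels (before a front vowel).
butaya ~ busaya — Winekish t corresponds to Todoric s between vowels (before a back vowel).
Applying these to Winekish 'zapetak':
  zapetak → zafetak   (p→f between vowels (before a front vowel))
  zafetak → zafesak   (t→s between vowels (before a back vowel))
So the Todoric cognate is 'zafesak'.

zafesak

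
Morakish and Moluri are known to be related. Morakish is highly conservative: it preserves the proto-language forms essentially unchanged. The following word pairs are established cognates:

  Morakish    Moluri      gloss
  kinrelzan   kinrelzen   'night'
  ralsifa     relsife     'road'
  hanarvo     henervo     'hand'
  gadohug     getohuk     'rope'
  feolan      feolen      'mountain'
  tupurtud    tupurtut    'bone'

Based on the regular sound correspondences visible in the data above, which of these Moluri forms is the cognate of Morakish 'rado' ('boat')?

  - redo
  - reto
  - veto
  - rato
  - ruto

ralsifa ~ relsife, gadohug ~ getohuk — Morakish a corresponds to Moluri e after a consonant, before a consonant other than r, m, n, p, b, f, v.
gadohug ~ getohuk — Morakish d corresponds to Moluri t between vowels (before a back vowel).
Applying these to Morakish 'rado':
  rado → redo   (a→e after a consonant, before a consonant other than r, m, n, p, b, f, v)
  redo → reto   (d→t between vowels (before a back vowel))
So the Moluri cognate is 'reto'.

reto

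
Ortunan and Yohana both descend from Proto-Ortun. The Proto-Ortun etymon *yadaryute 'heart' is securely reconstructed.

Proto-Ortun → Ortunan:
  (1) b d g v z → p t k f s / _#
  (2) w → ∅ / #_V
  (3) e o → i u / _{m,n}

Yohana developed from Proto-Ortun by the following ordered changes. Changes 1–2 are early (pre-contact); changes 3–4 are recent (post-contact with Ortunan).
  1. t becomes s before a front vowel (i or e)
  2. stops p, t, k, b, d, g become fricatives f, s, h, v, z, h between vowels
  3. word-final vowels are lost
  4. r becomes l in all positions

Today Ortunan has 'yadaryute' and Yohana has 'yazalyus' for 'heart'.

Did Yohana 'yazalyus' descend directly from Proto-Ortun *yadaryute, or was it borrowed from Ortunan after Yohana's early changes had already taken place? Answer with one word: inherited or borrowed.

inherited

If inherited, *yadaryute would pass through all of Yohana's changes:
Yohana: *yadaryute > yadaryuse > yazaryuse > yazaryus > yazalyus  (by palatalisation, intervocalic lenition, apocope, unconditioned shift)
If borrowed from Ortunan 'yadaryute' after the early changes, it would undergo only the recent ones:
  rule 3 (apocope): yadaryute → yadaryut
  rule 4 (unconditioned shift): yadaryut → yadalyut
  ⇒ as a loan: yadalyut
Yohana 'yazalyus' matches the inherited outcome exactly, so it is an inherited cognate, not a loan.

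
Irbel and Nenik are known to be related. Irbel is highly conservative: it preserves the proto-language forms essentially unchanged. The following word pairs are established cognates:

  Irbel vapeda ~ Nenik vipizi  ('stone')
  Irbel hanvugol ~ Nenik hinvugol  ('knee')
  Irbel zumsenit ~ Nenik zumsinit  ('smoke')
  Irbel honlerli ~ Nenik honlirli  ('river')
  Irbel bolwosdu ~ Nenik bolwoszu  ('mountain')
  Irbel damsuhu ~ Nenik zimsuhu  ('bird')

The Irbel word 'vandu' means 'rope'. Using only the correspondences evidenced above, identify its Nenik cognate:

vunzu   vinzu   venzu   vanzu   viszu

vinzu

hanvugol ~ hinvugol — Irbel a corresponds to Nenik i after a consonant, before a nasal.
bolwosdu ~ bolwoszu — Irbel d corresponds to Nenik z after a consonant, before a back vowel.
Applying these to Irbel 'vandu':
  vandu → vindu   (a→i after a consonant, before a nasal)
  vindu → vinzu   (d→z after a consonant, before a back vowel)
So the Nenik cognate is 'vinzu'.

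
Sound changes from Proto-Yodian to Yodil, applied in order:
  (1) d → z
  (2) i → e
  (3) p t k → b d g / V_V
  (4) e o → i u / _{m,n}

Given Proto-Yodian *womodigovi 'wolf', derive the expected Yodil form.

Yodil: *womodigovi
  womodigovi → womozigovi   [unconditioned shift]
  womozigovi → womozegove   [vowel merger]
  womozegove (rule 3 does not apply)
  womozegove → wumozegove   [pre-nasal raising]
  giving Yodil wumozegove.

wumozegove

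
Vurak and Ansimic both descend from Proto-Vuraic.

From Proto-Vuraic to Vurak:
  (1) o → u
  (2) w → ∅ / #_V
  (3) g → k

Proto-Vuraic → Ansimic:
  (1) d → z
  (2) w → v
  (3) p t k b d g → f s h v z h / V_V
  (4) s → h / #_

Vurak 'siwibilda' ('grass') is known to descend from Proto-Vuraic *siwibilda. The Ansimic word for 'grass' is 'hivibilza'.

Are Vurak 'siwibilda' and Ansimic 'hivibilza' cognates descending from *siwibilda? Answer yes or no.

no

Derive the expected Ansimic reflex of *siwibilda:
Ansimic: start from *siwibilda.
  rule 1 (unconditioned shift): siwibilda → siwibilza
  rule 2 (unconditioned shift): siwibilza → sivibilza
  rule 3 (intervocalic lenition): sivibilza → sivivilza
  rule 4 (debuccalisation): sivivilza → hivivilza
  ⇒ Ansimic hivivilza
The regular Ansimic reflex would be 'hivivilza', but the attested form is 'hivibilza'. The correspondence is irregular, so they are not cognates (the Ansimic form has a different source).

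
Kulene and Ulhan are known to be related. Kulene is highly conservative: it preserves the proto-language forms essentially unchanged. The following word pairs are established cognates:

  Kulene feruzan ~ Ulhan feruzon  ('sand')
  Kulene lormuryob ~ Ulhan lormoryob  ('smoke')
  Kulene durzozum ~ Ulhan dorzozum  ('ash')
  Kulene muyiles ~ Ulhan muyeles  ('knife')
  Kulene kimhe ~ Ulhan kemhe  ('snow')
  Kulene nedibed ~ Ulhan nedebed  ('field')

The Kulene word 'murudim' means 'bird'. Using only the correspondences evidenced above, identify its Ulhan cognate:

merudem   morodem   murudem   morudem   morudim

morudem

lormuryob ~ lormoryob, durzozum ~ dorzozum — Kulene u corresponds to Ulhan o after a consonant, before r.
kimhe ~ kemhe — Kulene i corresponds to Ulhan e after a consonant, before a nasal.
Applying these to Kulene 'murudim':
  murudim → morudim   (u→o after a consonant, before r)
  morudim → morudem   (i→e after a consonant, before a nasal)
So the Ulhan cognate is 'morudem'.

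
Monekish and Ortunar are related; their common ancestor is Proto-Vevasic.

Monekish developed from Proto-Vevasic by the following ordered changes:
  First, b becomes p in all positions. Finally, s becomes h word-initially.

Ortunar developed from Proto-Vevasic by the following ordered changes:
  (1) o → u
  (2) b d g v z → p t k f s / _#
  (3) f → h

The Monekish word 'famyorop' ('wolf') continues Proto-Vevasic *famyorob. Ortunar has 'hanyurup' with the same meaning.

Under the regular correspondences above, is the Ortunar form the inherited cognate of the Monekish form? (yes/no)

Derive the expected Ortunar reflex of *famyorob:
Ortunar: *famyorob
  famyorob → famyurub   [vowel merger]
  famyurub → famyurup   [final devoicing]
  famyurup → hamyurup   [unconditioned shift]
  giving Ortunar hamyurup.
The regular Ortunar reflex would be 'hamyurup', but the attested form is 'hanyurup'. The correspondence is irregular, so they are not cognates (the Ortunar form has a different source).

no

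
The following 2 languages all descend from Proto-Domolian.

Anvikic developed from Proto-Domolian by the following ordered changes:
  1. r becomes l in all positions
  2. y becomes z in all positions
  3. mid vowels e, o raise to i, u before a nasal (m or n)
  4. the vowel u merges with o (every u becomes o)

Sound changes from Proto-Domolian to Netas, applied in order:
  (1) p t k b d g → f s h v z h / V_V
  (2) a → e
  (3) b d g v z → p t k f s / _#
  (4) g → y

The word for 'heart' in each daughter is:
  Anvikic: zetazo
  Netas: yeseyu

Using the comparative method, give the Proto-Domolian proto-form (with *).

Position 1: Anvikic has z, Netas has y. Taking the neighbouring segments as reconstructed: Anvikic z could go back to *z or *y; Netas y could go back to *g or *y — the one source consistent with every daughter is *y.
Position 4: Anvikic has a, Netas has e. Anvikic preserves a here (none of its changes turn any other segment into a), so the proto-segment is *a.
Continuing position by position gives *yetayu; check it forward:
Anvikic: *yetayu
  yetayu (rule 1 does not apply)
  yetayu → zetazu   [unconditioned shift]
  zetazu (rule 3 does not apply)
  zetazu → zetazo   [vowel merger]
  giving Anvikic zetazo.
Netas: *yetayu
  yetayu → yesayu   [intervocalic lenition]
  yesayu → yeseyu   [vowel merger]
  yeseyu (rule 3 does not apply)
  yeseyu (rule 4 does not apply)
  giving Netas yeseyu.
Only *yetayu yields all of Anvikic zetazo, Netas yeseyu.

*yetayu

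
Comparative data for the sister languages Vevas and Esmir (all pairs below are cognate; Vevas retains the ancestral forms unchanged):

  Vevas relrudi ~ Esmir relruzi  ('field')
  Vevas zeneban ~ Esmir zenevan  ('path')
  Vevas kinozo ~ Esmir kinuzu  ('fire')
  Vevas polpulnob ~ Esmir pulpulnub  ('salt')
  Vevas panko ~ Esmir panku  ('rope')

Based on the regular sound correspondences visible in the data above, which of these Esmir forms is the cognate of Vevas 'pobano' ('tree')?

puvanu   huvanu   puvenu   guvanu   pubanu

puvanu

polpulnob ~ pulpulnub — Vevas o corresponds to Esmir u after a consonant, before a labial obstruent.
zeneban ~ zenevan — Vevas b corresponds to Esmir v between vowels (before a back vowel).
kinozo ~ kinuzu, panko ~ panku — Vevas o corresponds to Esmir u word-finally.
Applying these to Vevas 'pobano':
  pobano → pubano   (o→u after a consonant, before a labial obstruent)
  pubano → puvano   (b→v between vowels (before a back vowel))
  puvano → puvanu   (o→u word-finally)
So the Esmir cognate is 'puvanu'.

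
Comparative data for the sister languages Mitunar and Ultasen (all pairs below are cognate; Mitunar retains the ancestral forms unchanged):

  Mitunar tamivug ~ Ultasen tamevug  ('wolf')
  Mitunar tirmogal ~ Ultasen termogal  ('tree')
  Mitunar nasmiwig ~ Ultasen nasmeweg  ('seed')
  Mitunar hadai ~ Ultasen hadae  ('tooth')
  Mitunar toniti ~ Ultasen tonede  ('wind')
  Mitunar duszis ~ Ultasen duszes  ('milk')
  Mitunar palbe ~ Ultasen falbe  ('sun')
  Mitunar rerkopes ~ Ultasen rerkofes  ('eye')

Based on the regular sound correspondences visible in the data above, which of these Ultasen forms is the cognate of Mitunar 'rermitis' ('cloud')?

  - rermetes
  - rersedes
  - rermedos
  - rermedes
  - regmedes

nasmiwig ~ nasmeweg, toniti ~ tonede — Mitunar i corresponds to Ultasen e after a consonant, before a consonant other than r, m, n, p, b, f, v.
toniti ~ tonede — Mitunar t corresponds to Ultasen d between vowels (before a front vowel).
Applying these to Mitunar 'rermitis':
  rermitis → rermetis   (i→e after a consonant, before a consonant other than r, m, n, p, b, f, v)
  rermetis → rermedis   (t→d between vowels (before a front vowel))
  rermedis → rermedes   (i→e after a consonant, before a consonant other than r, m, n, p, b, f, v)
So the Ultasen cognate is 'rermedes'.

rermedes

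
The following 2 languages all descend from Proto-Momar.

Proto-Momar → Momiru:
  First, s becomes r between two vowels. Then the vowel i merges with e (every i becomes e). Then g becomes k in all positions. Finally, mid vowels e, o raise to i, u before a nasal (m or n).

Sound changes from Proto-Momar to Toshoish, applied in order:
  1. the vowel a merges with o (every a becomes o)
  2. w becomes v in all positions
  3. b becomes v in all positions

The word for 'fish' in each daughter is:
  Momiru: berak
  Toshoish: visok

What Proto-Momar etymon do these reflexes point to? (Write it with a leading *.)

Position 3: Momiru has r, Toshoish has s. Toshoish preserves s here (none of its changes turn any other segment into s), so the proto-segment is *s.
Position 1: Momiru has b, Toshoish has v. Momiru preserves b here (none of its changes turn any other segment into b), so the proto-segment is *b.
Verify the candidate proto-form against each daughter:
Momiru: start from *bisak.
  rule 1 (rhotacism): bisak → birak
  rule 2 (vowel merger): birak → berak
  rule 3: no change — berak
  rule 4: no change — berak
  ⇒ Momiru berak
Toshoish: *bisak
  bisak → bisok   [vowel merger]
  bisok (rule 2 does not apply)
  bisok → visok   [unconditioned shift]
  giving Toshoish visok.
Only *bisak yields all of Momiru berak, Toshoish visok.

*bisak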